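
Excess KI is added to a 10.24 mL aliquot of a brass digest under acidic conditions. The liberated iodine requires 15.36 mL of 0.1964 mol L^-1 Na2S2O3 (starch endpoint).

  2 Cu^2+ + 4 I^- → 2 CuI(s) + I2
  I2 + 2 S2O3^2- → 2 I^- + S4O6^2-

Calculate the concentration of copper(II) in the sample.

0.2946 mol/L

n(S2O3^2-) = 0.01536 × 0.1964 = 3.017 × 10^-3 mol
n(I2) = n(S2O3^2-)/2 = 1.508 × 10^-3 mol
From the 2:1 ratio, n(Cu2+) in the aliquot = 2/1 × 1.508 × 10^-3 = 3.017 × 10^-3 mol
[Cu2+] = 3.017 × 10^-3 / 0.01024 = 0.2946 mol/L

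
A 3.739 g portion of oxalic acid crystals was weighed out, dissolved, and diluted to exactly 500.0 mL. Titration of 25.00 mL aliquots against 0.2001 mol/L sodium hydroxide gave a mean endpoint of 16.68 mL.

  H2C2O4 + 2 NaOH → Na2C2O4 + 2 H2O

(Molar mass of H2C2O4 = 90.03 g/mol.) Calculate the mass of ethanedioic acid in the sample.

n(NaOH) per titration = 0.01668 × 0.2001 = 3.338 × 10^-3 mol
From the 1:2 ratio, n(H2C2O4) in each aliquot = 1/2 × 3.338 × 10^-3 = 1.669 × 10^-3 mol
n(H2C2O4) in the whole flask = 1.669 × 10^-3 × 500.0/25.00 = 0.03338 mol
mass of H2C2O4 = 0.03338 × 90.03 = 3.005 g

3.005 g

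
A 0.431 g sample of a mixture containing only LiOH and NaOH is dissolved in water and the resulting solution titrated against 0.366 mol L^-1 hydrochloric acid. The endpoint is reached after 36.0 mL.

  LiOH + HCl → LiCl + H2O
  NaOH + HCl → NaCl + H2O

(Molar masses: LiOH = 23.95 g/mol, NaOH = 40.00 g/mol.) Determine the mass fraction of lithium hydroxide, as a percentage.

n(HCl) = 0.0360 × 0.366 = 0.0132 mol
Let x = n(LiOH), y = n(NaOH).
Titrant: 1x + 1y = 0.0132;  mass: 23.95x + 40.00y = 0.431
Solving, x = 5.98 × 10^-3 mol, y = 7.19 × 10^-3 mol
mass of LiOH = 5.98 × 10^-3 × 23.95 = 0.143 g
% LiOH = 0.143 / 0.431 × 100 = 33.3 %

33.3 %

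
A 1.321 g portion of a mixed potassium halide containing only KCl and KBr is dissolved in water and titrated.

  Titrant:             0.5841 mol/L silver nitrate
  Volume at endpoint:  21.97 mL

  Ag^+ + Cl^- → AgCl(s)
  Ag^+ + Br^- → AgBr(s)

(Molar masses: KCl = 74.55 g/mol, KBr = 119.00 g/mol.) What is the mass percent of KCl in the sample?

26.17 %

n(AgNO3) = 0.02197 × 0.5841 = 0.01283 mol
Let x = n(KCl), y = n(KBr).
Titrant: 1x + 1y = 0.01283;  mass: 74.55x + 119.00y = 1.321
Solving, x = 4.636 × 10^-3 mol, y = 8.196 × 10^-3 mol
mass of KCl = 4.636 × 10^-3 × 74.55 = 0.3456 g
% KCl = 0.3456 / 1.321 × 100 = 26.17 %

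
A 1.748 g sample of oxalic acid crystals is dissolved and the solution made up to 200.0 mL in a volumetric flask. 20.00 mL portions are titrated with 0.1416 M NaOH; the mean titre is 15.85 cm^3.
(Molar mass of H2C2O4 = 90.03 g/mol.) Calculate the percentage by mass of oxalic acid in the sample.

H2C2O4 + 2 NaOH → Na2C2O4 + 2 H2O
n(NaOH) per titration = 0.01585 × 0.1416 = 2.244 × 10^-3 mol
From the 1:2 ratio, n(H2C2O4) in each aliquot = 1/2 × 2.244 × 10^-3 = 1.122 × 10^-3 mol
n(H2C2O4) in the whole flask = 1.122 × 10^-3 × 200.0/20.00 = 0.01122 mol
mass of H2C2O4 = 0.01122 × 90.03 = 1.010 g
% H2C2O4 = 1.010 / 1.748 × 100 = 57.80 %

57.80 %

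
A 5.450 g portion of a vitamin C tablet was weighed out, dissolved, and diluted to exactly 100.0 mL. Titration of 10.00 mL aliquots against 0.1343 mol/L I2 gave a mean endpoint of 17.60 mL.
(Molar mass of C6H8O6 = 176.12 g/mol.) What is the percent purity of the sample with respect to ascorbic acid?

C6H8O6 + I2 → C6H6O6 + 2 HI
n(I2) per titration = 0.01760 × 0.1343 = 2.364 × 10^-3 mol
n(C6H8O6) in each aliquot = 2.364 × 10^-3 mol (1:1 ratio)
n(C6H8O6) in the whole flask = 2.364 × 10^-3 × 100.0/10.00 = 0.02364 mol
mass of C6H8O6 = 0.02364 × 176.12 = 4.163 g
% C6H8O6 = 4.163 / 5.450 × 100 = 76.38 %

76.38 %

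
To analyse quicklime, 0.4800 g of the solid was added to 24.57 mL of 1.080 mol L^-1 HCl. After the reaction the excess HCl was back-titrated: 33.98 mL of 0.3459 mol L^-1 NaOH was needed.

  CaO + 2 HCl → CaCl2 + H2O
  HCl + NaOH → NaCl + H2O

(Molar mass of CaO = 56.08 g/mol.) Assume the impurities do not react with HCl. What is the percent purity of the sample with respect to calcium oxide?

n(HCl) added = 0.02457 × 1.080 = 0.02654 mol
n(NaOH) used in back-titration = 0.03398 × 0.3459 = 0.01175 mol
n(HCl) left over = 0.01175 mol (1:1 ratio)
n(HCl) consumed by analyte = 0.02654 − 0.01175 = 0.01478 mol
From the 1:2 ratio, n(CaO) = 1/2 × 0.01478 = 7.391 × 10^-3 mol
mass of CaO = 7.391 × 10^-3 × 56.08 = 0.4145 g
% CaO = 0.4145 / 0.4800 × 100 = 86.35 %

86.35 %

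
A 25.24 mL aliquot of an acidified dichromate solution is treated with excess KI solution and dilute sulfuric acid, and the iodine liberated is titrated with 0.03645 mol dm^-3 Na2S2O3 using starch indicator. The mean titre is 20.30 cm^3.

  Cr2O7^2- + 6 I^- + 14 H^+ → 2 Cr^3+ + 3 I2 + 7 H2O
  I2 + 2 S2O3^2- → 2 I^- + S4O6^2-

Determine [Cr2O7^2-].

n(S2O3^2-) = 0.02030 × 0.03645 = 7.399 × 10^-4 mol
n(I2) = n(S2O3^2-)/2 = 3.700 × 10^-4 mol
From the 1:3 ratio, n(Cr2O7^2-) in the aliquot = 1/3 × 3.700 × 10^-4 = 1.233 × 10^-4 mol
[Cr2O7^2-] = 1.233 × 10^-4 / 0.02524 = 0.004886 mol/L

0.004886 mol/L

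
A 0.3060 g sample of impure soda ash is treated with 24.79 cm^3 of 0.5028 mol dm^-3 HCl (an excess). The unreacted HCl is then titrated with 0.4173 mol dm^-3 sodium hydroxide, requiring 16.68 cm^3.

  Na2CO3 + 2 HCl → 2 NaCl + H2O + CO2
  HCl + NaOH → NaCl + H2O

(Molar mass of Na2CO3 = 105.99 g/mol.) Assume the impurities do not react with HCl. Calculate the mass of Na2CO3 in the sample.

0.2917 g

n(HCl) added = 0.02479 × 0.5028 = 0.01246 mol
n(NaOH) used in back-titration = 0.01668 × 0.4173 = 6.961 × 10^-3 mol
n(HCl) left over = 6.961 × 10^-3 mol (1:1 ratio)
n(HCl) consumed by analyte = 0.01246 − 6.961 × 10^-3 = 5.504 × 10^-3 mol
From the 1:2 ratio, n(Na2CO3) = 1/2 × 5.504 × 10^-3 = 2.752 × 10^-3 mol
mass of Na2CO3 = 2.752 × 10^-3 × 105.99 = 0.2917 g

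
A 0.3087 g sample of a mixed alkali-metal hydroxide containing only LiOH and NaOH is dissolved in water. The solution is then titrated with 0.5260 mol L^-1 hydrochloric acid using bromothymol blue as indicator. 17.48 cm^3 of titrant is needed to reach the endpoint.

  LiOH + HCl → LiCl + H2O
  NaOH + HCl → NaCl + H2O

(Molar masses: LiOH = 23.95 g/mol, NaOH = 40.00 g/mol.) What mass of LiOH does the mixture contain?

n(HCl) = 0.01748 × 0.5260 = 9.194 × 10^-3 mol
Let x = n(LiOH), y = n(NaOH).
Titrant: 1x + 1y = 9.194 × 10^-3;  mass: 23.95x + 40.00y = 0.3087
Solving, x = 3.681 × 10^-3 mol, y = 5.514 × 10^-3 mol
mass of LiOH = 3.681 × 10^-3 × 23.95 = 0.08816 g

0.08816 g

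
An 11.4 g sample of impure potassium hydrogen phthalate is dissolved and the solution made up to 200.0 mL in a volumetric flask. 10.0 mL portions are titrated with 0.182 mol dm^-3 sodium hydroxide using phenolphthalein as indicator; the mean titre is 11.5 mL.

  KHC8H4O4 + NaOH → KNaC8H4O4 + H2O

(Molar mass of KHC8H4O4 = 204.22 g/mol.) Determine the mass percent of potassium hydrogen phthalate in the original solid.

n(NaOH) per titration = 0.0115 × 0.182 = 2.09 × 10^-3 mol
n(KHC8H4O4) in each aliquot = 2.09 × 10^-3 mol (1:1 ratio)
n(KHC8H4O4) in the whole flask = 2.09 × 10^-3 × 200.0/10.0 = 0.0419 mol
mass of KHC8H4O4 = 0.0419 × 204.22 = 8.55 g
% KHC8H4O4 = 8.55 / 11.4 × 100 = 75.0 %

75.0 %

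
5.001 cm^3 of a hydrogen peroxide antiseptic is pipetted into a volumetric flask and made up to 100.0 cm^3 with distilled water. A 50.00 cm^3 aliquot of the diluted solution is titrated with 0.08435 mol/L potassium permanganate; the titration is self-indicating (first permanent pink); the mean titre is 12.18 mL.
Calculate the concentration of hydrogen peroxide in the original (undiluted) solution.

2 MnO4^- + 5 H2O2 + 6 H^+ → 2 Mn^2+ + 5 O2 + 8 H2O
n(KMnO4) = 0.01218 × 0.08435 = 1.027 × 10^-3 mol
From the 5:2 ratio, n(H2O2) in the aliquot = 5/2 × 1.027 × 10^-3 = 2.568 × 10^-3 mol
[H2O2]_dilute = 2.568 × 10^-3 / 0.05000 = 0.05137 mol/L
Dilution factor = 100.0 / 5.001 = 20.00
[H2O2]_stock = 0.05137 × 20.00 = 1.027 mol/L

1.027 mol/L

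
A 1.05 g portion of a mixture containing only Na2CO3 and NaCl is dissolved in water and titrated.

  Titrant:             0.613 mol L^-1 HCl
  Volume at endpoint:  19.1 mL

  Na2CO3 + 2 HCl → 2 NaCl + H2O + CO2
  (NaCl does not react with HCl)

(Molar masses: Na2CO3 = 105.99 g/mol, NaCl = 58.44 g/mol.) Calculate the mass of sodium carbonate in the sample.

n(HCl) = 0.0191 × 0.613 = 0.0117 mol
Let x = n(Na2CO3), y = n(NaCl).
Titrant: 2x = 0.0117;  mass: 105.99x + 58.44y = 1.05
Solving, x = 5.85 × 10^-3 mol, y = 7.35 × 10^-3 mol
mass of Na2CO3 = 5.85 × 10^-3 × 105.99 = 0.620 g

0.620 g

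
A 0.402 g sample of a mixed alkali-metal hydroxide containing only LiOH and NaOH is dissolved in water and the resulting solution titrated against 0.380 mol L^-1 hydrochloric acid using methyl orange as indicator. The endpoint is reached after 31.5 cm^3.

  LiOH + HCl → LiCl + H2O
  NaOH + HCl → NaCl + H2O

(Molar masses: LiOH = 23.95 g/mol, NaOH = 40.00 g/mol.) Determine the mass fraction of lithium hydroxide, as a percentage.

28.5 %

n(HCl) = 0.0315 × 0.380 = 0.0120 mol
Let x = n(LiOH), y = n(NaOH).
Titrant: 1x + 1y = 0.0120;  mass: 23.95x + 40.00y = 0.402
Solving, x = 4.79 × 10^-3 mol, y = 7.18 × 10^-3 mol
mass of LiOH = 4.79 × 10^-3 × 23.95 = 0.115 g
% LiOH = 0.115 / 0.402 × 100 = 28.5 %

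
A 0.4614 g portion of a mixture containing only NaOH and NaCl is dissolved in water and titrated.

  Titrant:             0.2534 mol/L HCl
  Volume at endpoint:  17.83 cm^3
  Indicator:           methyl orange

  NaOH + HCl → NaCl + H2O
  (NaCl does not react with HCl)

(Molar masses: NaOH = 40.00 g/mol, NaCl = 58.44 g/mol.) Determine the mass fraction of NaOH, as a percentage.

n(HCl) = 0.01783 × 0.2534 = 4.518 × 10^-3 mol
Let x = n(NaOH), y = n(NaCl).
Titrant: 1x = 4.518 × 10^-3;  mass: 40.00x + 58.44y = 0.4614
Solving, x = 4.518 × 10^-3 mol, y = 4.803 × 10^-3 mol
mass of NaOH = 4.518 × 10^-3 × 40.00 = 0.1807 g
% NaOH = 0.1807 / 0.4614 × 100 = 39.17 %

39.17 %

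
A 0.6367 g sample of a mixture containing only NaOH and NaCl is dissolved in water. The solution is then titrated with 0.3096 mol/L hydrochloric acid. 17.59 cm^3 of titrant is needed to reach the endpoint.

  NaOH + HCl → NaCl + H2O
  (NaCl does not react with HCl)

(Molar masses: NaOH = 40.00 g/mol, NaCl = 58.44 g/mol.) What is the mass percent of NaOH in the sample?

n(HCl) = 0.01759 × 0.3096 = 5.446 × 10^-3 mol
Let x = n(NaOH), y = n(NaCl).
Titrant: 1x = 5.446 × 10^-3;  mass: 40.00x + 58.44y = 0.6367
Solving, x = 5.446 × 10^-3 mol, y = 7.167 × 10^-3 mol
mass of NaOH = 5.446 × 10^-3 × 40.00 = 0.2178 g
% NaOH = 0.2178 / 0.6367 × 100 = 34.21 %

34.21 %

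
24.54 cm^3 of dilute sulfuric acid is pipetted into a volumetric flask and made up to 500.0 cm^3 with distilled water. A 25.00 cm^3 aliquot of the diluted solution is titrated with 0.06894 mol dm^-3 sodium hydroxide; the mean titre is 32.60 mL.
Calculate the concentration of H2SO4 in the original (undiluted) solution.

H2SO4 + 2 NaOH → Na2SO4 + 2 H2O
n(NaOH) = 0.03260 × 0.06894 = 2.247 × 10^-3 mol
From the 1:2 ratio, n(H2SO4) in the aliquot = 1/2 × 2.247 × 10^-3 = 1.124 × 10^-3 mol
[H2SO4]_dilute = 1.124 × 10^-3 / 0.02500 = 0.04495 mol/L
Dilution factor = 500.0 / 24.54 = 20.37
[H2SO4]_stock = 0.04495 × 20.37 = 0.9158 mol/L

0.9158 mol/L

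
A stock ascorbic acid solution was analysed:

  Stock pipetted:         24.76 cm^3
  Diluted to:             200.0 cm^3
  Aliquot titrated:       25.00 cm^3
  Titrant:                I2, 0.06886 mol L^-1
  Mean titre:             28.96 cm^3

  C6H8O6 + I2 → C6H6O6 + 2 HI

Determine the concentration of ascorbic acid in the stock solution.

n(I2) = 0.02896 × 0.06886 = 1.994 × 10^-3 mol
n(C6H8O6) in the aliquot = 1.994 × 10^-3 mol (1:1 ratio)
[C6H8O6]_dilute = 1.994 × 10^-3 / 0.02500 = 0.07977 mol/L
Dilution factor = 200.0 / 24.76 = 8.078
[C6H8O6]_stock = 0.07977 × 8.078 = 0.6443 mol/L

0.6443 mol/L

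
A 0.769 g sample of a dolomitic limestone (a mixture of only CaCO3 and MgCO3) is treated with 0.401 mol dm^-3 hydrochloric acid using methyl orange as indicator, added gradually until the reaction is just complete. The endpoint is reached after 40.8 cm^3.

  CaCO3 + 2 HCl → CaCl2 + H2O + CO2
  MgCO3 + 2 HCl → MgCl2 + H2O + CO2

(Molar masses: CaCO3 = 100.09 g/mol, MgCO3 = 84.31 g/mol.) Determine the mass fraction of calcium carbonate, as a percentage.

n(HCl) = 0.0408 × 0.401 = 0.0164 mol
Let x = n(CaCO3), y = n(MgCO3).
Titrant: 2x + 2y = 0.0164;  mass: 100.09x + 84.31y = 0.769
Solving, x = 5.03 × 10^-3 mol, y = 3.15 × 10^-3 mol
mass of CaCO3 = 5.03 × 10^-3 × 100.09 = 0.503 g
% CaCO3 = 0.503 / 0.769 × 100 = 65.4 %

65.4 %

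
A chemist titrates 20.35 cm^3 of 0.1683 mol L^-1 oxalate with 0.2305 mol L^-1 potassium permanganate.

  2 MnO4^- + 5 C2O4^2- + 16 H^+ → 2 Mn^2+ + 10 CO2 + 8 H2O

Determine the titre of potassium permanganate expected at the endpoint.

n(C2O4^2-) = 0.02035 L × 0.1683 mol/L = 3.425 × 10^-3 mol
From the 2:5 stoichiometry, n(KMnO4) = 2/5 × 3.425 × 10^-3 = 1.370 × 10^-3 mol
V(KMnO4) = 1.370 × 10^-3 mol / 0.2305 mol/L = 0.005943 L = 5.943 mL

5.943 mL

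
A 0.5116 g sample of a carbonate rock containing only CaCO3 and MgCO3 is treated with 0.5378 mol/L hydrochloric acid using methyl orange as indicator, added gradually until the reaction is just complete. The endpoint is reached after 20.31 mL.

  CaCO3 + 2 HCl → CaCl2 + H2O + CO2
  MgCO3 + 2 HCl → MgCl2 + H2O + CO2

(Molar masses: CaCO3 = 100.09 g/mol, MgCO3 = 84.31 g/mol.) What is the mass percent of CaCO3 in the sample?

63.42 %

n(HCl) = 0.02031 × 0.5378 = 0.01092 mol
Let x = n(CaCO3), y = n(MgCO3).
Titrant: 2x + 2y = 0.01092;  mass: 100.09x + 84.31y = 0.5116
Solving, x = 3.242 × 10^-3 mol, y = 2.220 × 10^-3 mol
mass of CaCO3 = 3.242 × 10^-3 × 100.09 = 0.3245 g
% CaCO3 = 0.3245 / 0.5116 × 100 = 63.42 %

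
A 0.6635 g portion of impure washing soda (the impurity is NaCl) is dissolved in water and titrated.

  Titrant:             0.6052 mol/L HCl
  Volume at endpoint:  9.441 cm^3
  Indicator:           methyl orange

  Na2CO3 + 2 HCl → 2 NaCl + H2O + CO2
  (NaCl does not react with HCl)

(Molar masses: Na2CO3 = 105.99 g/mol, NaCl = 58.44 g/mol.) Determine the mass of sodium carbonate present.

n(HCl) = 0.009441 × 0.6052 = 5.714 × 10^-3 mol
Let x = n(Na2CO3), y = n(NaCl).
Titrant: 2x = 5.714 × 10^-3;  mass: 105.99x + 58.44y = 0.6635
Solving, x = 2.857 × 10^-3 mol, y = 6.172 × 10^-3 mol
mass of Na2CO3 = 2.857 × 10^-3 × 105.99 = 0.3028 g

0.3028 g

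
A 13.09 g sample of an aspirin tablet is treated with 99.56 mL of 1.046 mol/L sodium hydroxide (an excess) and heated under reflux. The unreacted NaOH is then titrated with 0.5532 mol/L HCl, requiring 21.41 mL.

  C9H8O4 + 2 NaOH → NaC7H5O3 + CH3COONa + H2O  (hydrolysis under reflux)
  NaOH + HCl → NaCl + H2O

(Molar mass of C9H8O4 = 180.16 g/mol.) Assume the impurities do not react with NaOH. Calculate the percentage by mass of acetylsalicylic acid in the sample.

63.51 %

n(NaOH) added = 0.09956 × 1.046 = 0.1041 mol
n(HCl) used in back-titration = 0.02141 × 0.5532 = 0.01184 mol
n(NaOH) left over = 0.01184 mol (1:1 ratio)
n(NaOH) consumed by analyte = 0.1041 − 0.01184 = 0.09230 mol
From the 1:2 ratio, n(C9H8O4) = 1/2 × 0.09230 = 0.04615 mol
mass of C9H8O4 = 0.04615 × 180.16 = 8.314 g
% C9H8O4 = 8.314 / 13.09 × 100 = 63.51 %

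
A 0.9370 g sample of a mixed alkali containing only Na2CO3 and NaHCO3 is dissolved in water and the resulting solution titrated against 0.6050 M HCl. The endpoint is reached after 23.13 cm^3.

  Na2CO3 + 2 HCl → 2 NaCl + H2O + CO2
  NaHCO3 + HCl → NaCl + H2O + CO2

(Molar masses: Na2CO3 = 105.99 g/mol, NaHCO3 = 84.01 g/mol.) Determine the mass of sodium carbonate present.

n(HCl) = 0.02313 × 0.6050 = 0.01399 mol
Let x = n(Na2CO3), y = n(NaHCO3).
Titrant: 2x + 1y = 0.01399;  mass: 105.99x + 84.01y = 0.9370
Solving, x = 3.847 × 10^-3 mol, y = 6.300 × 10^-3 mol
mass of Na2CO3 = 3.847 × 10^-3 × 105.99 = 0.4077 g

0.4077 g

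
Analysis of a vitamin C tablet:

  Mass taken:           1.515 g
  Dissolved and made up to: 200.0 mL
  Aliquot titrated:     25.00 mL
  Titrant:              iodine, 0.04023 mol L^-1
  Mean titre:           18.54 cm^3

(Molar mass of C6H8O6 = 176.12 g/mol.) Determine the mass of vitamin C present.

C6H8O6 + I2 → C6H6O6 + 2 HI
n(I2) per titration = 0.01854 × 0.04023 = 7.459 × 10^-4 mol
n(C6H8O6) in each aliquot = 7.459 × 10^-4 mol (1:1 ratio)
n(C6H8O6) in the whole flask = 7.459 × 10^-4 × 200.0/25.00 = 5.967 × 10^-3 mol
mass of C6H8O6 = 5.967 × 10^-3 × 176.12 = 1.051 g

1.051 g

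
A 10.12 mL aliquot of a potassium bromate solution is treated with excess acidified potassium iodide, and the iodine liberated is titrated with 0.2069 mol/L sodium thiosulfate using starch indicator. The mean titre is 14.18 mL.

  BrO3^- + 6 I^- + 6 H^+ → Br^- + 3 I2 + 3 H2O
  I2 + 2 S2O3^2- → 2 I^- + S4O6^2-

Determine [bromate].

0.04832 mol/L

n(S2O3^2-) = 0.01418 × 0.2069 = 2.934 × 10^-3 mol
n(I2) = n(S2O3^2-)/2 = 1.467 × 10^-3 mol
From the 1:3 ratio, n(BrO3^-) in the aliquot = 1/3 × 1.467 × 10^-3 = 4.890 × 10^-4 mol
[BrO3^-] = 4.890 × 10^-4 / 0.01012 = 0.04832 mol/L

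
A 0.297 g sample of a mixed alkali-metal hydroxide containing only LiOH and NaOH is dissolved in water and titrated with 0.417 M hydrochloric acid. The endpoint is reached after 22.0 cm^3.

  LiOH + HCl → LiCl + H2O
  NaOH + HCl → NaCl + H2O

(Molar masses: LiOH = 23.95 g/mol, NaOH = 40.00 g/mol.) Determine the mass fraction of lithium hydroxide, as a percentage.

n(HCl) = 0.0220 × 0.417 = 9.17 × 10^-3 mol
Let x = n(LiOH), y = n(NaOH).
Titrant: 1x + 1y = 9.17 × 10^-3;  mass: 23.95x + 40.00y = 0.297
Solving, x = 4.36 × 10^-3 mol, y = 4.82 × 10^-3 mol
mass of LiOH = 4.36 × 10^-3 × 23.95 = 0.104 g
% LiOH = 0.104 / 0.297 × 100 = 35.1 %

35.1 %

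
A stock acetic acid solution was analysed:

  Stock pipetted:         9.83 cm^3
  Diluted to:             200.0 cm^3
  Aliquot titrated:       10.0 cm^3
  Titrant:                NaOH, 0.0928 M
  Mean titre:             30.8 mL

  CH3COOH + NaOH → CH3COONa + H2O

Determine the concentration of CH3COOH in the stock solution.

5.82 M

n(NaOH) = 0.0308 × 0.0928 = 2.86 × 10^-3 mol
n(CH3COOH) in the aliquot = 2.86 × 10^-3 mol (1:1 ratio)
[CH3COOH]_dilute = 2.86 × 10^-3 / 0.0100 = 0.286 mol/L
Dilution factor = 200.0 / 9.83 = 20.35
[CH3COOH]_stock = 0.286 × 20.35 = 5.82 mol/L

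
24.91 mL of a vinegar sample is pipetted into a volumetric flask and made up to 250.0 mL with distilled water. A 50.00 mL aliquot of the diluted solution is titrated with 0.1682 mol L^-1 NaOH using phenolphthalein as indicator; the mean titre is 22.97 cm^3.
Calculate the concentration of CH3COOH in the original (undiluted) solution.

0.7755 mol/L

CH3COOH + NaOH → CH3COONa + H2O
n(NaOH) = 0.02297 × 0.1682 = 3.864 × 10^-3 mol
n(CH3COOH) in the aliquot = 3.864 × 10^-3 mol (1:1 ratio)
[CH3COOH]_dilute = 3.864 × 10^-3 / 0.05000 = 0.07727 mol/L
Dilution factor = 250.0 / 24.91 = 10.04
[CH3COOH]_stock = 0.07727 × 10.04 = 0.7755 mol/L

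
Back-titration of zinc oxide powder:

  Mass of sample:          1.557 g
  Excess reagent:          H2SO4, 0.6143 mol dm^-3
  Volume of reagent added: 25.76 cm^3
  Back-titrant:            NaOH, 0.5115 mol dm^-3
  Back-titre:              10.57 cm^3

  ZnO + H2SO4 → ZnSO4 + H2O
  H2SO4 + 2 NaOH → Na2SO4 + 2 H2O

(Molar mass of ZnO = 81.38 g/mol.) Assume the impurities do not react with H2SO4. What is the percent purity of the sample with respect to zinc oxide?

68.58 %

n(H2SO4) added = 0.02576 × 0.6143 = 0.01582 mol
n(NaOH) used in back-titration = 0.01057 × 0.5115 = 5.407 × 10^-3 mol
From the 1:2 ratio, n(H2SO4) left over = 1/2 × 5.407 × 10^-3 = 2.703 × 10^-3 mol
n(H2SO4) consumed by analyte = 0.01582 − 2.703 × 10^-3 = 0.01312 mol
n(ZnO) = 0.01312 mol (1:1 ratio)
mass of ZnO = 0.01312 × 81.38 = 1.068 g
% ZnO = 1.068 / 1.557 × 100 = 68.58 %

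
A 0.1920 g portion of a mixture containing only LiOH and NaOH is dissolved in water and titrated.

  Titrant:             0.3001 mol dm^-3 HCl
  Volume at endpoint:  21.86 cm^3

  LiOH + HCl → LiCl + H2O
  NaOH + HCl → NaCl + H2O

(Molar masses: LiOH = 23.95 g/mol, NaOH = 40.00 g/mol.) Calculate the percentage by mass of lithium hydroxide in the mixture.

n(HCl) = 0.02186 × 0.3001 = 6.560 × 10^-3 mol
Let x = n(LiOH), y = n(NaOH).
Titrant: 1x + 1y = 6.560 × 10^-3;  mass: 23.95x + 40.00y = 0.1920
Solving, x = 4.387 × 10^-3 mol, y = 2.173 × 10^-3 mol
mass of LiOH = 4.387 × 10^-3 × 23.95 = 0.1051 g
% LiOH = 0.1051 / 0.1920 × 100 = 54.72 %

54.72 %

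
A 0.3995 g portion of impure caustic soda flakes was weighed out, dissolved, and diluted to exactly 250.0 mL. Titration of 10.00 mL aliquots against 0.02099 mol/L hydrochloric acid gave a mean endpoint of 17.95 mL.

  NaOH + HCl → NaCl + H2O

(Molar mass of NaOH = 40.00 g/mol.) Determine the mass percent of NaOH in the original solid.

n(HCl) per titration = 0.01795 × 0.02099 = 3.768 × 10^-4 mol
n(NaOH) in each aliquot = 3.768 × 10^-4 mol (1:1 ratio)
n(NaOH) in the whole flask = 3.768 × 10^-4 × 250.0/10.00 = 9.419 × 10^-3 mol
mass of NaOH = 9.419 × 10^-3 × 40.00 = 0.3768 g
% NaOH = 0.3768 / 0.3995 × 100 = 94.31 %

94.31 %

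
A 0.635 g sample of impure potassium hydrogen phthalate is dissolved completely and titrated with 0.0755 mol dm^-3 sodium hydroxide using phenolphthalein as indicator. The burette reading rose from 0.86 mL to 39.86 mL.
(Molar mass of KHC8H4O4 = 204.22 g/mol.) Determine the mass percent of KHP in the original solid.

94.7 %

KHC8H4O4 + NaOH → KNaC8H4O4 + H2O
n(NaOH) = 0.0390 L × 0.0755 mol/L = 2.94 × 10^-3 mol
n(KHC8H4O4) = 2.94 × 10^-3 mol (1:1 ratio)
mass of KHC8H4O4 = 2.94 × 10^-3 × 204.22 g/mol = 0.601 g
% KHC8H4O4 = 0.601 / 0.635 × 100 = 94.7 %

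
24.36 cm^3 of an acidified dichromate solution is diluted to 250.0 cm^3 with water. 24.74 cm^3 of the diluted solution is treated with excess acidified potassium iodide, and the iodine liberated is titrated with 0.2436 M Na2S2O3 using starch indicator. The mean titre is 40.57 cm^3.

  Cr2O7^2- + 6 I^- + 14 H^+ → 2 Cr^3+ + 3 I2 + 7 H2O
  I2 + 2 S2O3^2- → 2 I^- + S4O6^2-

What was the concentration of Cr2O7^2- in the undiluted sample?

0.6833 M

n(S2O3^2-) = 0.04057 × 0.2436 = 9.883 × 10^-3 mol
n(I2) = n(S2O3^2-)/2 = 4.941 × 10^-3 mol
From the 1:3 ratio, n(Cr2O7^2-) in the aliquot = 1/3 × 4.941 × 10^-3 = 1.647 × 10^-3 mol
[Cr2O7^2-]_dilute = 1.647 × 10^-3 / 0.02474 = 0.06658 mol/L
[Cr2O7^2-]_original = 0.06658 × 250.0/24.36 = 0.6833 mol/L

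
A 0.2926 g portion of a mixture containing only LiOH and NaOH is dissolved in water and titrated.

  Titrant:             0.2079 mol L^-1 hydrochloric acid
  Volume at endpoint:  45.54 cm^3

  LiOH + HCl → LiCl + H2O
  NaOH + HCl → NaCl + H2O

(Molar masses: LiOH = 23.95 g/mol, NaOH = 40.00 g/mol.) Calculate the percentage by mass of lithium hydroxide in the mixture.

43.92 %

n(HCl) = 0.04554 × 0.2079 = 9.468 × 10^-3 mol
Let x = n(LiOH), y = n(NaOH).
Titrant: 1x + 1y = 9.468 × 10^-3;  mass: 23.95x + 40.00y = 0.2926
Solving, x = 5.365 × 10^-3 mol, y = 4.103 × 10^-3 mol
mass of LiOH = 5.365 × 10^-3 × 23.95 = 0.1285 g
% LiOH = 0.1285 / 0.2926 × 100 = 43.92 %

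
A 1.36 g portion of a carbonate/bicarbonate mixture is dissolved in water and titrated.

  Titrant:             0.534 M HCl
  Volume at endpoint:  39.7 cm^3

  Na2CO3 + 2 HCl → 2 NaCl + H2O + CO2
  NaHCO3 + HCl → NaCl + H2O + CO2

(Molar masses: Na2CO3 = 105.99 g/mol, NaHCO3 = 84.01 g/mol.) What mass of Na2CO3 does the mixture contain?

n(HCl) = 0.0397 × 0.534 = 0.0212 mol
Let x = n(Na2CO3), y = n(NaHCO3).
Titrant: 2x + 1y = 0.0212;  mass: 105.99x + 84.01y = 1.36
Solving, x = 6.79 × 10^-3 mol, y = 7.63 × 10^-3 mol
mass of Na2CO3 = 6.79 × 10^-3 × 105.99 = 0.719 g

0.719 g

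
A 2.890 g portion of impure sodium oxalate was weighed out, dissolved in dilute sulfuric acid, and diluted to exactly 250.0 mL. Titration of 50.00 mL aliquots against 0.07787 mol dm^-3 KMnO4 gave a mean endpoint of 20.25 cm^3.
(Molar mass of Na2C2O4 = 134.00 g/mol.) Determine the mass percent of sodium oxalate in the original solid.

2 MnO4^- + 5 C2O4^2- + 16 H^+ → 2 Mn^2+ + 10 CO2 + 8 H2O
n(KMnO4) per titration = 0.02025 × 0.07787 = 1.577 × 10^-3 mol
From the 5:2 ratio, n(Na2C2O4) in each aliquot = 5/2 × 1.577 × 10^-3 = 3.942 × 10^-3 mol
n(Na2C2O4) in the whole flask = 3.942 × 10^-3 × 250.0/50.00 = 0.01971 mol
mass of Na2C2O4 = 0.01971 × 134.00 = 2.641 g
% Na2C2O4 = 2.641 / 2.890 × 100 = 91.39 %

91.39 %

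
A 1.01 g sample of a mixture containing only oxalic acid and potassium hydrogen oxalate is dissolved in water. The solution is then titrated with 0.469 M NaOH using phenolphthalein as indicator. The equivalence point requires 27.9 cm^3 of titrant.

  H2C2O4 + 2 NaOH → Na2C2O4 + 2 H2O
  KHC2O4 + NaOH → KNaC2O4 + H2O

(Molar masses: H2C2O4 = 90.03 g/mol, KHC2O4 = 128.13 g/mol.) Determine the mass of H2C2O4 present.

0.361 g

n(NaOH) = 0.0279 × 0.469 = 0.0131 mol
Let x = n(H2C2O4), y = n(KHC2O4).
Titrant: 2x + 1y = 0.0131;  mass: 90.03x + 128.13y = 1.01
Solving, x = 4.01 × 10^-3 mol, y = 5.06 × 10^-3 mol
mass of H2C2O4 = 4.01 × 10^-3 × 90.03 = 0.361 g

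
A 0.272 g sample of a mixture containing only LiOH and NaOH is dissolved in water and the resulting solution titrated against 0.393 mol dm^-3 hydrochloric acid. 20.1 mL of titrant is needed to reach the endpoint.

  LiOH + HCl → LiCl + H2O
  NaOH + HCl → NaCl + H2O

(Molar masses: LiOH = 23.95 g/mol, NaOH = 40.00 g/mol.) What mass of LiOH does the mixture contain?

n(HCl) = 0.0201 × 0.393 = 7.90 × 10^-3 mol
Let x = n(LiOH), y = n(NaOH).
Titrant: 1x + 1y = 7.90 × 10^-3;  mass: 23.95x + 40.00y = 0.272
Solving, x = 2.74 × 10^-3 mol, y = 5.16 × 10^-3 mol
mass of LiOH = 2.74 × 10^-3 × 23.95 = 0.0656 g

0.0656 g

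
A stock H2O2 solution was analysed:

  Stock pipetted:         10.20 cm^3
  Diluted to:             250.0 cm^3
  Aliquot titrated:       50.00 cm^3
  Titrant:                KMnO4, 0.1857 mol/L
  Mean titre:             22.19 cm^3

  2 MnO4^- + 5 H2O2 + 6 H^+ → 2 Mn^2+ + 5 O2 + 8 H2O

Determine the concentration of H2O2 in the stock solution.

n(KMnO4) = 0.02219 × 0.1857 = 4.121 × 10^-3 mol
From the 5:2 ratio, n(H2O2) in the aliquot = 5/2 × 4.121 × 10^-3 = 0.01030 mol
[H2O2]_dilute = 0.01030 / 0.05000 = 0.2060 mol/L
Dilution factor = 250.0 / 10.20 = 24.51
[H2O2]_stock = 0.2060 × 24.51 = 5.050 mol/L

5.050 mol/L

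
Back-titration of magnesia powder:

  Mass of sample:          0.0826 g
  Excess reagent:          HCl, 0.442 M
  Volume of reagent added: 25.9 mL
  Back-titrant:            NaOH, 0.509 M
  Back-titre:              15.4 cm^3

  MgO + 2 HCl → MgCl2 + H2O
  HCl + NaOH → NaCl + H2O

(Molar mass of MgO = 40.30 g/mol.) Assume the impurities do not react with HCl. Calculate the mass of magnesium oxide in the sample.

n(HCl) added = 0.0259 × 0.442 = 0.0114 mol
n(NaOH) used in back-titration = 0.0154 × 0.509 = 7.84 × 10^-3 mol
n(HCl) left over = 7.84 × 10^-3 mol (1:1 ratio)
n(HCl) consumed by analyte = 0.0114 − 7.84 × 10^-3 = 3.61 × 10^-3 mol
From the 1:2 ratio, n(MgO) = 1/2 × 3.61 × 10^-3 = 1.80 × 10^-3 mol
mass of MgO = 1.80 × 10^-3 × 40.30 = 0.0727 g

0.0727 g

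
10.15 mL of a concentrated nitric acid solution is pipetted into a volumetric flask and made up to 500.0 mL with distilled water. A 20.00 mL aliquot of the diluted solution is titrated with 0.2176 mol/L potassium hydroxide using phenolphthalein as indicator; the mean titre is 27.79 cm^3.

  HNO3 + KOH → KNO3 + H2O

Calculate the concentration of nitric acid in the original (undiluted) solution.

n(KOH) = 0.02779 × 0.2176 = 6.047 × 10^-3 mol
n(HNO3) in the aliquot = 6.047 × 10^-3 mol (1:1 ratio)
[HNO3]_dilute = 6.047 × 10^-3 / 0.02000 = 0.3024 mol/L
Dilution factor = 500.0 / 10.15 = 49.26
[HNO3]_stock = 0.3024 × 49.26 = 14.89 mol/L

14.89 mol/L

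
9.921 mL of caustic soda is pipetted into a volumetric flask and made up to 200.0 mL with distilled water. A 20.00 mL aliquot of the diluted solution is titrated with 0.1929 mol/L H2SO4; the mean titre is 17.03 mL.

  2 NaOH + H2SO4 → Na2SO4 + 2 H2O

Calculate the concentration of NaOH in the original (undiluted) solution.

6.622 mol/L

n(H2SO4) = 0.01703 × 0.1929 = 3.285 × 10^-3 mol
From the 2:1 ratio, n(NaOH) in the aliquot = 2/1 × 3.285 × 10^-3 = 6.570 × 10^-3 mol
[NaOH]_dilute = 6.570 × 10^-3 / 0.02000 = 0.3285 mol/L
Dilution factor = 200.0 / 9.921 = 20.16
[NaOH]_stock = 0.3285 × 20.16 = 6.622 mol/L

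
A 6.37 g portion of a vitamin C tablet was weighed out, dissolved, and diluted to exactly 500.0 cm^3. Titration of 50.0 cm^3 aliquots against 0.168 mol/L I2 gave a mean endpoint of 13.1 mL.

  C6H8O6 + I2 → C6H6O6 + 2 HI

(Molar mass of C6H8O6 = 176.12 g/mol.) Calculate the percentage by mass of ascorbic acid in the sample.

n(I2) per titration = 0.0131 × 0.168 = 2.20 × 10^-3 mol
n(C6H8O6) in each aliquot = 2.20 × 10^-3 mol (1:1 ratio)
n(C6H8O6) in the whole flask = 2.20 × 10^-3 × 500.0/50.0 = 0.0220 mol
mass of C6H8O6 = 0.0220 × 176.12 = 3.88 g
% C6H8O6 = 3.88 / 6.37 × 100 = 60.8 %

60.8 %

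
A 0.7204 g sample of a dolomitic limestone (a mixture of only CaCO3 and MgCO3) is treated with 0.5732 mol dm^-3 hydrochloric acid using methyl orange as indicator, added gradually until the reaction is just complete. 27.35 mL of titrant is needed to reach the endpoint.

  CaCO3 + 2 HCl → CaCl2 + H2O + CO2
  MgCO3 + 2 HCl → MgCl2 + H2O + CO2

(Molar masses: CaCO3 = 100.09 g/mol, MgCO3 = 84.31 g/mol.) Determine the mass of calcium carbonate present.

0.3776 g

n(HCl) = 0.02735 × 0.5732 = 0.01568 mol
Let x = n(CaCO3), y = n(MgCO3).
Titrant: 2x + 2y = 0.01568;  mass: 100.09x + 84.31y = 0.7204
Solving, x = 3.773 × 10^-3 mol, y = 4.066 × 10^-3 mol
mass of CaCO3 = 3.773 × 10^-3 × 100.09 = 0.3776 g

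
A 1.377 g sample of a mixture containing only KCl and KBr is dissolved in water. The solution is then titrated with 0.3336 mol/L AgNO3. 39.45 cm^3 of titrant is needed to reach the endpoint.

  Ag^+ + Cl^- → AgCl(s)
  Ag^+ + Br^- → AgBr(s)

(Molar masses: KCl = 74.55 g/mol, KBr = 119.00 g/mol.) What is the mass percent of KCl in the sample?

n(AgNO3) = 0.03945 × 0.3336 = 0.01316 mol
Let x = n(KCl), y = n(KBr).
Titrant: 1x + 1y = 0.01316;  mass: 74.55x + 119.00y = 1.377
Solving, x = 4.254 × 10^-3 mol, y = 8.906 × 10^-3 mol
mass of KCl = 4.254 × 10^-3 × 74.55 = 0.3172 g
% KCl = 0.3172 / 1.377 × 100 = 23.03 %

23.03 %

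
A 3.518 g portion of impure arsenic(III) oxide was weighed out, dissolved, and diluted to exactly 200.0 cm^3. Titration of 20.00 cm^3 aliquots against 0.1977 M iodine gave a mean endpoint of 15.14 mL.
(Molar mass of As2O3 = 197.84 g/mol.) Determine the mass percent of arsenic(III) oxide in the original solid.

As2O3 + 2 I2 + 2 H2O → As2O5 + 4 HI
n(I2) per titration = 0.01514 × 0.1977 = 2.993 × 10^-3 mol
From the 1:2 ratio, n(As2O3) in each aliquot = 1/2 × 2.993 × 10^-3 = 1.497 × 10^-3 mol
n(As2O3) in the whole flask = 1.497 × 10^-3 × 200.0/20.00 = 0.01497 mol
mass of As2O3 = 0.01497 × 197.84 = 2.961 g
% As2O3 = 2.961 / 3.518 × 100 = 84.16 %

84.16 %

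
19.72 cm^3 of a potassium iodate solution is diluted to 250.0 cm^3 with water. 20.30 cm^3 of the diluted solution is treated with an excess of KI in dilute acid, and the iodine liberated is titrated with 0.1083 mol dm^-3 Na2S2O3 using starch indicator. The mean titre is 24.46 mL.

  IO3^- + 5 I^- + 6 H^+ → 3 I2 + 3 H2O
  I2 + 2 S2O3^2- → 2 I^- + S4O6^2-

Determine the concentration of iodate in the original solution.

0.2757 mol/L

n(S2O3^2-) = 0.02446 × 0.1083 = 2.649 × 10^-3 mol
n(I2) = n(S2O3^2-)/2 = 1.325 × 10^-3 mol
From the 1:3 ratio, n(IO3^-) in the aliquot = 1/3 × 1.325 × 10^-3 = 4.415 × 10^-4 mol
[IO3^-]_dilute = 4.415 × 10^-4 / 0.02030 = 0.02175 mol/L
[IO3^-]_original = 0.02175 × 250.0/19.72 = 0.2757 mol/L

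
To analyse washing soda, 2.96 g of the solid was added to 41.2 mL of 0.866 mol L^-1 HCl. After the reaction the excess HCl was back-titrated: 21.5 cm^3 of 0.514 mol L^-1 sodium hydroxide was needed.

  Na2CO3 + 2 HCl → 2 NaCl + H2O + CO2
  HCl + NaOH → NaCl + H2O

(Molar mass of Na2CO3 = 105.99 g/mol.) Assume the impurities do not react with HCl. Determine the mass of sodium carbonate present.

n(HCl) added = 0.0412 × 0.866 = 0.0357 mol
n(NaOH) used in back-titration = 0.0215 × 0.514 = 0.0111 mol
n(HCl) left over = 0.0111 mol (1:1 ratio)
n(HCl) consumed by analyte = 0.0357 − 0.0111 = 0.0246 mol
From the 1:2 ratio, n(Na2CO3) = 1/2 × 0.0246 = 0.0123 mol
mass of Na2CO3 = 0.0123 × 105.99 = 1.31 g

1.31 g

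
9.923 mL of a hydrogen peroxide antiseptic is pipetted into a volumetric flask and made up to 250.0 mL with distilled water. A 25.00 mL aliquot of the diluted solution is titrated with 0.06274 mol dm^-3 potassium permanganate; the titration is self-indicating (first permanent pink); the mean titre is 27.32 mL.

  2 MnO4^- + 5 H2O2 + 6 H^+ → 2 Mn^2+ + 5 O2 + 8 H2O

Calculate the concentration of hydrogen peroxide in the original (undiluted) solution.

4.318 mol/L

n(KMnO4) = 0.02732 × 0.06274 = 1.714 × 10^-3 mol
From the 5:2 ratio, n(H2O2) in the aliquot = 5/2 × 1.714 × 10^-3 = 4.285 × 10^-3 mol
[H2O2]_dilute = 4.285 × 10^-3 / 0.02500 = 0.1714 mol/L
Dilution factor = 250.0 / 9.923 = 25.19
[H2O2]_stock = 0.1714 × 25.19 = 4.318 mol/L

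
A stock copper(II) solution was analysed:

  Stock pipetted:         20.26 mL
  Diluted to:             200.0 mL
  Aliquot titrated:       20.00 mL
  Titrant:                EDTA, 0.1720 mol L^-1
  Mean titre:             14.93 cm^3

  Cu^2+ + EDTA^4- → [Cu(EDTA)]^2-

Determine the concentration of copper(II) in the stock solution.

n(EDTA) = 0.01493 × 0.1720 = 2.568 × 10^-3 mol
n(Cu2+) in the aliquot = 2.568 × 10^-3 mol (1:1 ratio)
[Cu2+]_dilute = 2.568 × 10^-3 / 0.02000 = 0.1284 mol/L
Dilution factor = 200.0 / 20.26 = 9.872
[Cu2+]_stock = 0.1284 × 9.872 = 1.268 mol/L

1.268 mol/L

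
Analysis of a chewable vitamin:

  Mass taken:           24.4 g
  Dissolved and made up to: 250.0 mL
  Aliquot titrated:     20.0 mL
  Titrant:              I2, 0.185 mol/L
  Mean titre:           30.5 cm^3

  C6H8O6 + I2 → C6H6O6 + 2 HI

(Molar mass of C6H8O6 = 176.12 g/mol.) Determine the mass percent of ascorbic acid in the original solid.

n(I2) per titration = 0.0305 × 0.185 = 5.64 × 10^-3 mol
n(C6H8O6) in each aliquot = 5.64 × 10^-3 mol (1:1 ratio)
n(C6H8O6) in the whole flask = 5.64 × 10^-3 × 250.0/20.0 = 0.0705 mol
mass of C6H8O6 = 0.0705 × 176.12 = 12.4 g
% C6H8O6 = 12.4 / 24.4 × 100 = 50.9 %

50.9 %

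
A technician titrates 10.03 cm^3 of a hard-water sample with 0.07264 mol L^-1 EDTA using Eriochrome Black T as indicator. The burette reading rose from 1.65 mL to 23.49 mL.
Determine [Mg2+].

0.1582 mol/L

Mg^2+ + EDTA^4- → [Mg(EDTA)]^2-
n(EDTA) = 0.02184 L × 0.07264 mol/L = 1.586 × 10^-3 mol
n(Mg2+) = 1.586 × 10^-3 mol (1:1 mole ratio)
[Mg2+] = 1.586 × 10^-3 mol / 0.01003 L = 0.1582 mol/L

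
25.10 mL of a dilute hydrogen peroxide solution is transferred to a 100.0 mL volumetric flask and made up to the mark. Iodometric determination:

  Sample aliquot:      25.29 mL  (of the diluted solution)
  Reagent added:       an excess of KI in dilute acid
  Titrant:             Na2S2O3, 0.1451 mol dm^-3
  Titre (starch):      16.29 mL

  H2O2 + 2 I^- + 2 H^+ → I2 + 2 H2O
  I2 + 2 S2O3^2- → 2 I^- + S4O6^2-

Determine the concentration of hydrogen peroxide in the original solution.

0.1862 mol/L

n(S2O3^2-) = 0.01629 × 0.1451 = 2.364 × 10^-3 mol
n(I2) = n(S2O3^2-)/2 = 1.182 × 10^-3 mol
n(H2O2) in the aliquot = 1.182 × 10^-3 mol (1:1 ratio)
[H2O2]_dilute = 1.182 × 10^-3 / 0.02529 = 0.04673 mol/L
[H2O2]_original = 0.04673 × 100.0/25.10 = 0.1862 mol/L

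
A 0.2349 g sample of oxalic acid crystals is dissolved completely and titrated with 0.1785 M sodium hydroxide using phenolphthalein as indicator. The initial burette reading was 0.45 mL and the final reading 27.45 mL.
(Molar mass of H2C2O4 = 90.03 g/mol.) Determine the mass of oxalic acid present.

0.2169 g

H2C2O4 + 2 NaOH → Na2C2O4 + 2 H2O
n(NaOH) = 0.02700 L × 0.1785 mol/L = 4.819 × 10^-3 mol
From the 1:2 ratio, n(H2C2O4) = 1/2 × 4.819 × 10^-3 = 2.410 × 10^-3 mol
mass of H2C2O4 = 2.410 × 10^-3 × 90.03 g/mol = 0.2169 g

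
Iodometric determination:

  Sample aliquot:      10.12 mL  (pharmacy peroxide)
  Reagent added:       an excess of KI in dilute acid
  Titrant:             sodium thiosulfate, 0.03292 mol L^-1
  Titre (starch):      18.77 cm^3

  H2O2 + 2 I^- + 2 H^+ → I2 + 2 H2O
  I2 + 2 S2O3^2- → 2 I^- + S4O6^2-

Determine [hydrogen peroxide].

n(S2O3^2-) = 0.01877 × 0.03292 = 6.179 × 10^-4 mol
n(I2) = n(S2O3^2-)/2 = 3.090 × 10^-4 mol
n(H2O2) in the aliquot = 3.090 × 10^-4 mol (1:1 ratio)
[H2O2] = 3.090 × 10^-4 / 0.01012 = 0.03053 mol/L

0.03053 mol/L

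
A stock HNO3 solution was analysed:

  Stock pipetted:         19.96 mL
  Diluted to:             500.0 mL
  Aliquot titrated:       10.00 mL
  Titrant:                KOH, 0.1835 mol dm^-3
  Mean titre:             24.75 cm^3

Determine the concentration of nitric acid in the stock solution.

11.38 mol/L

HNO3 + KOH → KNO3 + H2O
n(KOH) = 0.02475 × 0.1835 = 4.542 × 10^-3 mol
n(HNO3) in the aliquot = 4.542 × 10^-3 mol (1:1 ratio)
[HNO3]_dilute = 4.542 × 10^-3 / 0.01000 = 0.4542 mol/L
Dilution factor = 500.0 / 19.96 = 25.05
[HNO3]_stock = 0.4542 × 25.05 = 11.38 mol/L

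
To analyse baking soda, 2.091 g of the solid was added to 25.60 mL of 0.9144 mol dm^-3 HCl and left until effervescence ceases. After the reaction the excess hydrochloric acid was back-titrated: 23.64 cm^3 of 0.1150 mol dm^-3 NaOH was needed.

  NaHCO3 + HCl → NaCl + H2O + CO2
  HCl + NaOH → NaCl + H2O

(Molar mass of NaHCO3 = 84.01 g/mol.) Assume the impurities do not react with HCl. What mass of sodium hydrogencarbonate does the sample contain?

1.738 g

n(HCl) added = 0.02560 × 0.9144 = 0.02341 mol
n(NaOH) used in back-titration = 0.02364 × 0.1150 = 2.719 × 10^-3 mol
n(HCl) left over = 2.719 × 10^-3 mol (1:1 ratio)
n(HCl) consumed by analyte = 0.02341 − 2.719 × 10^-3 = 0.02069 mol
n(NaHCO3) = 0.02069 mol (1:1 ratio)
mass of NaHCO3 = 0.02069 × 84.01 = 1.738 g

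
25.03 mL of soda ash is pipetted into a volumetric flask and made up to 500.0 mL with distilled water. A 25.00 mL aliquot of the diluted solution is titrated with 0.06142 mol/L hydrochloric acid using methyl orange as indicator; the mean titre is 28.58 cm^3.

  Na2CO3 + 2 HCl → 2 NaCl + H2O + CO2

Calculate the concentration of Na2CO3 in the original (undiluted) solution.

n(HCl) = 0.02858 × 0.06142 = 1.755 × 10^-3 mol
From the 1:2 ratio, n(Na2CO3) in the aliquot = 1/2 × 1.755 × 10^-3 = 8.777 × 10^-4 mol
[Na2CO3]_dilute = 8.777 × 10^-4 / 0.02500 = 0.03511 mol/L
Dilution factor = 500.0 / 25.03 = 19.98
[Na2CO3]_stock = 0.03511 × 19.98 = 0.7013 mol/L

0.7013 mol/L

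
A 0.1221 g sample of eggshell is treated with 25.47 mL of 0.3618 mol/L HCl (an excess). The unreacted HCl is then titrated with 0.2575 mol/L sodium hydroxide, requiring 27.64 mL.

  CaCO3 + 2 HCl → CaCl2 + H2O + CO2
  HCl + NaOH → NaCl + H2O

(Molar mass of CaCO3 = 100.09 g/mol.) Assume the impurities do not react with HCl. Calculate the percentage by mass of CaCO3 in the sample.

n(HCl) added = 0.02547 × 0.3618 = 9.215 × 10^-3 mol
n(NaOH) used in back-titration = 0.02764 × 0.2575 = 7.117 × 10^-3 mol
n(HCl) left over = 7.117 × 10^-3 mol (1:1 ratio)
n(HCl) consumed by analyte = 9.215 × 10^-3 − 7.117 × 10^-3 = 2.098 × 10^-3 mol
From the 1:2 ratio, n(CaCO3) = 1/2 × 2.098 × 10^-3 = 1.049 × 10^-3 mol
mass of CaCO3 = 1.049 × 10^-3 × 100.09 = 0.1050 g
% CaCO3 = 0.1050 / 0.1221 × 100 = 85.98 %

85.98 %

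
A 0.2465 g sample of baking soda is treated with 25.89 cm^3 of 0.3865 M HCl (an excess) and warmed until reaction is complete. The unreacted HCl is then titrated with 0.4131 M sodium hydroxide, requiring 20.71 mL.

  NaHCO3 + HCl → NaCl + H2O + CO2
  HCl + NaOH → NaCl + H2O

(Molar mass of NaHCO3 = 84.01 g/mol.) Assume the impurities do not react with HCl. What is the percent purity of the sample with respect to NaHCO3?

49.46 %

n(HCl) added = 0.02589 × 0.3865 = 0.01001 mol
n(NaOH) used in back-titration = 0.02071 × 0.4131 = 8.555 × 10^-3 mol
n(HCl) left over = 8.555 × 10^-3 mol (1:1 ratio)
n(HCl) consumed by analyte = 0.01001 − 8.555 × 10^-3 = 1.451 × 10^-3 mol
n(NaHCO3) = 1.451 × 10^-3 mol (1:1 ratio)
mass of NaHCO3 = 1.451 × 10^-3 × 84.01 = 0.1219 g
% NaHCO3 = 0.1219 / 0.2465 × 100 = 49.46 %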